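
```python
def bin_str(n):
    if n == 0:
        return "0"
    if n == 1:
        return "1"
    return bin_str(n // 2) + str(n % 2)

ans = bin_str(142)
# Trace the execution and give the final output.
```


bin_str(142)
= bin_str(71) + "0"
= bin_str(35) + "1" + "0"
= bin_str(17) + "1" + "1" + "0"
= bin_str(8) + "1" + "1" + "1" + "0"
= bin_str(4) + "0" + "1" + "1" + "1" + "0"
= bin_str(2) + "0" + "0" + "1" + "1" + "1" + "0"
= bin_str(1) + "0" + "0" + "0" + "1" + "1" + "1" + "0"
= "1" + "0" + "0" + "0" + "1" + "1" + "1" + "0"
= "10001110"


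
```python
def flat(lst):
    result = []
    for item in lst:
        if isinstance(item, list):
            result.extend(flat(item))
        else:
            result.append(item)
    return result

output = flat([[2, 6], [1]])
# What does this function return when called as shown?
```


flat([[2, 6], [1]])
Processing each element:
  [2, 6] is a list -> flat recursively -> [2, 6]
  [1] is a list -> flat recursively -> [1]
= [2, 6, 1]


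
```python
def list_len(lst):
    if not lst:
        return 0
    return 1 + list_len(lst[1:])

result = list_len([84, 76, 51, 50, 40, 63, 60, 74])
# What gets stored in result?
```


list_len([84, 76, 51, 50, 40, 63, 60, 74])
= 1 + list_len([76, 51, 50, 40, 63, 60, 74])
= 1 + 1 + list_len([51, 50, 40, 63, 60, 74])
= 1 + 1 + 1 + list_len([50, 40, 63, 60, 74])
= 1 + 1 + 1 + 1 + list_len([40, 63, 60, 74])
= 1 + 1 + 1 + 1 + 1 + list_len([63, 60, 74])
= 1 + 1 + 1 + 1 + 1 + 1 + list_len([60, 74])
= 1 + 1 + 1 + 1 + 1 + 1 + 1 + list_len([74])
= 1 + 1 + 1 + 1 + 1 + 1 + 1 + 1 + list_len([])
= 1 + 1 + 1 + 1 + 1 + 1 + 1 + 1 + 0
= 8


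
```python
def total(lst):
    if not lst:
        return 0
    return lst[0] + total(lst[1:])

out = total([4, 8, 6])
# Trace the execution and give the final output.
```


total([4, 8, 6])
= 4 + total([8, 6])
= 4 + 8 + total([6])
= 4 + 8 + 6 + total([])
= 4 + 8 + 6 + 0
= 18


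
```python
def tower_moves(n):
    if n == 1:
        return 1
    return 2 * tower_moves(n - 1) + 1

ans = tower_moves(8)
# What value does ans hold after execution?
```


tower_moves(8)
= 2 * tower_moves(7) + 1
= 2 * (2 * tower_moves(6) + 1) + 1
= 2 * (2 * (2 * tower_moves(5) + 1) + 1) + 1
= 2 * (2 * (2 * (2 * tower_moves(4) + 1) + 1) + 1) + 1
= 2 * (2 * (2 * (2 * (2 * tower_moves(3) + 1) + 1) + 1) + 1) + 1
= 2 * (2 * (2 * (2 * (2 * (2 * tower_moves(2) + 1) + 1) + 1) + 1) + 1) + 1
= 2 * (2 * (2 * (2 * (2 * (2 * (2 * tower_moves(1) + 1) + 1) + 1) + 1) + 1) + 1) + 1
Now compute bottom-up:
tower_moves(1) = 1
tower_moves(2) = 2 * 1 + 1 = 3
tower_moves(3) = 2 * 3 + 1 = 7
tower_moves(4) = 2 * 7 + 1 = 15
tower_moves(5) = 2 * 15 + 1 = 31
tower_moves(6) = 2 * 31 + 1 = 63
tower_moves(7) = 2 * 63 + 1 = 127
tower_moves(8) = 2 * 127 + 1 = 255
= 255


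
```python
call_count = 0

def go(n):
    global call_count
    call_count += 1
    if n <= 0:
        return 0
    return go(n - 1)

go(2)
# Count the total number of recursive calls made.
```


go(2) calls go(1) calls ... calls go(0)
Total calls: 2 + 1 (for base case) = 3


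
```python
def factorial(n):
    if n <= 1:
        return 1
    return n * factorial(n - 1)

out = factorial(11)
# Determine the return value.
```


factorial(11)
= 11 * factorial(10)
= 11 * 10 * factorial(9)
= 11 * 10 * 9 * factorial(8)
= 11 * 10 * 9 * 8 * factorial(7)
= 11 * 10 * 9 * 8 * 7 * factorial(6)
= 11 * 10 * 9 * 8 * 7 * 6 * factorial(5)
= 11 * 10 * 9 * 8 * 7 * 6 * 5 * factorial(4)
= 11 * 10 * 9 * 8 * 7 * 6 * 5 * 4 * factorial(3)
= 11 * 10 * 9 * 8 * 7 * 6 * 5 * 4 * 3 * factorial(2)
= 11 * 10 * 9 * 8 * 7 * 6 * 5 * 4 * 3 * 2 * factorial(1)
= 11 * 10 * 9 * 8 * 7 * 6 * 5 * 4 * 3 * 2 * 1
= 39916800


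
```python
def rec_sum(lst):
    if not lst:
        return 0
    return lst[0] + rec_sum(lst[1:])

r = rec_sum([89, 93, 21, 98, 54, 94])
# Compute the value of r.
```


rec_sum([89, 93, 21, 98, 54, 94])
= 89 + rec_sum([93, 21, 98, 54, 94])
= 89 + 93 + rec_sum([21, 98, 54, 94])
= 89 + 93 + 21 + rec_sum([98, 54, 94])
= 89 + 93 + 21 + 98 + rec_sum([54, 94])
= 89 + 93 + 21 + 98 + 54 + rec_sum([94])
= 89 + 93 + 21 + 98 + 54 + 94 + rec_sum([])
= 89 + 93 + 21 + 98 + 54 + 94 + 0
= 449


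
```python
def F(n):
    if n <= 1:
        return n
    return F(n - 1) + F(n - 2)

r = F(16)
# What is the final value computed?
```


F(16)
= F(15) + F(14)
= (F(14) + F(13)) + F(14)
Computing bottom-up: F(0)=0, F(1)=1, F(2)=1, F(3)=2, F(4)=3, F(5)=5, F(6)=8, F(7)=13, F(8)=21, F(9)=34, F(10)=55, F(11)=89, F(12)=144, F(13)=233, F(14)=377, F(15)=610, F(16)=987
= 987


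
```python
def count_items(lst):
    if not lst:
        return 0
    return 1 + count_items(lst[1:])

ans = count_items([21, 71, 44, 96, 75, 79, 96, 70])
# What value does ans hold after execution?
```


count_items([21, 71, 44, 96, 75, 79, 96, 70])
= 1 + count_items([71, 44, 96, 75, 79, 96, 70])
= 1 + 1 + count_items([44, 96, 75, 79, 96, 70])
= 1 + 1 + 1 + count_items([96, 75, 79, 96, 70])
= 1 + 1 + 1 + 1 + count_items([75, 79, 96, 70])
= 1 + 1 + 1 + 1 + 1 + count_items([79, 96, 70])
= 1 + 1 + 1 + 1 + 1 + 1 + count_items([96, 70])
= 1 + 1 + 1 + 1 + 1 + 1 + 1 + count_items([70])
= 1 + 1 + 1 + 1 + 1 + 1 + 1 + 1 + count_items([])
= 1 + 1 + 1 + 1 + 1 + 1 + 1 + 1 + 0
= 8


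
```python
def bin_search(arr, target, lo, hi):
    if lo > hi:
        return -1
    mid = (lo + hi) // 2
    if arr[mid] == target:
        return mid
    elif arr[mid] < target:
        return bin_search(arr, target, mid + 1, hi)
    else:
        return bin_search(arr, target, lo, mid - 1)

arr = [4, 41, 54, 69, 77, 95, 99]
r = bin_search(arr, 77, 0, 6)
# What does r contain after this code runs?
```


bin_search(arr, 77, 0, 6)
lo=0, hi=6, mid=3, arr[mid]=69
69 < 77, search right half
lo=4, hi=6, mid=5, arr[mid]=95
95 > 77, search left half
lo=4, hi=4, mid=4, arr[mid]=77
arr[4] == 77, found at index 4
= 4


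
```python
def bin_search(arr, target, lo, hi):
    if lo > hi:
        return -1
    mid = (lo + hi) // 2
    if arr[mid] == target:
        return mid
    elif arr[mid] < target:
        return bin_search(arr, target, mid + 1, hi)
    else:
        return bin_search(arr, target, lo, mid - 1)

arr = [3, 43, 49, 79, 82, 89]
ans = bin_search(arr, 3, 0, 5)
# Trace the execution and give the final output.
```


bin_search(arr, 3, 0, 5)
lo=0, hi=5, mid=2, arr[mid]=49
49 > 3, search left half
lo=0, hi=1, mid=0, arr[mid]=3
arr[0] == 3, found at index 0
= 0


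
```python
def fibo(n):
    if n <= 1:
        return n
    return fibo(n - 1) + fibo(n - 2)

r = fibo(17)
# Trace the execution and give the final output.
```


fibo(17)
= fibo(16) + fibo(15)
= (fibo(15) + fibo(14)) + fibo(15)
Computing bottom-up: fibo(0)=0, fibo(1)=1, fibo(2)=1, fibo(3)=2, fibo(4)=3, fibo(5)=5, fibo(6)=8, fibo(7)=13, fibo(8)=21, fibo(9)=34, fibo(10)=55, fibo(11)=89, fibo(12)=144, fibo(13)=233, fibo(14)=377, fibo(15)=610, fibo(16)=987, fibo(17)=1597
= 1597


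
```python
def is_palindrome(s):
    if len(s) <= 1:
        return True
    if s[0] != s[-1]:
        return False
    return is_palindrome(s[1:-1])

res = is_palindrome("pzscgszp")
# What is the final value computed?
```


is_palindrome("pzscgszp")
"pzscgszp": s[0]='p' == s[-1]='p' -> is_palindrome("zscgsz")
"zscgsz": s[0]='z' == s[-1]='z' -> is_palindrome("scgs")
"scgs": s[0]='s' == s[-1]='s' -> is_palindrome("cg")
"cg": s[0]='c' != s[-1]='g' -> False
= False


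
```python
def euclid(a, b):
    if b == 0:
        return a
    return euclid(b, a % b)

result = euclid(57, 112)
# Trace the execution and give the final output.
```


euclid(57, 112)
= euclid(112, 57 % 112) = euclid(112, 57)
= euclid(57, 112 % 57) = euclid(57, 55)
= euclid(55, 57 % 55) = euclid(55, 2)
= euclid(2, 55 % 2) = euclid(2, 1)
= euclid(1, 2 % 1) = euclid(1, 0)
b == 0, return a = 1


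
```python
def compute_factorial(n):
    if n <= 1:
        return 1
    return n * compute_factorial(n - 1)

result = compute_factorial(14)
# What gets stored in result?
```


compute_factorial(14)
= 14 * compute_factorial(13)
= 14 * 13 * compute_factorial(12)
= 14 * 13 * 12 * compute_factorial(11)
= 14 * 13 * 12 * 11 * compute_factorial(10)
= 14 * 13 * 12 * 11 * 10 * compute_factorial(9)
= 14 * 13 * 12 * 11 * 10 * 9 * compute_factorial(8)
= 14 * 13 * 12 * 11 * 10 * 9 * 8 * compute_factorial(7)
= 14 * 13 * 12 * 11 * 10 * 9 * 8 * 7 * compute_factorial(6)
= 14 * 13 * 12 * 11 * 10 * 9 * 8 * 7 * 6 * compute_factorial(5)
= 14 * 13 * 12 * 11 * 10 * 9 * 8 * 7 * 6 * 5 * compute_factorial(4)
= 14 * 13 * 12 * 11 * 10 * 9 * 8 * 7 * 6 * 5 * 4 * compute_factorial(3)
= 14 * 13 * 12 * 11 * 10 * 9 * 8 * 7 * 6 * 5 * 4 * 3 * compute_factorial(2)
= 14 * 13 * 12 * 11 * 10 * 9 * 8 * 7 * 6 * 5 * 4 * 3 * 2 * compute_factorial(1)
= 14 * 13 * 12 * 11 * 10 * 9 * 8 * 7 * 6 * 5 * 4 * 3 * 2 * 1
= 87178291200


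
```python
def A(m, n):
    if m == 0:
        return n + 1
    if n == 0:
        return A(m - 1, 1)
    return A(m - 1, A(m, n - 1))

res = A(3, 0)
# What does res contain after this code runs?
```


A(3, 0)
n == 0: return A(2, 1)
= A(2, 1) = 5
= 5


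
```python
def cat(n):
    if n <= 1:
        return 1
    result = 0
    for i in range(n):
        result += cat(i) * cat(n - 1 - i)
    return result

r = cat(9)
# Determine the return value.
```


cat(9)
= sum of cat(i) * cat(9-1-i) for i in 0..8
First compute sub-values bottom-up:
  cat(0) = 1, cat(1) = 1
  cat(2) = 1*1 + 1*1 = 2
  cat(3) = 1*2 + 1*1 + 2*1 = 5
  cat(4) = 1*5 + 1*2 + 2*1 + 5*1 = 14
  cat(5) = 1*14 + 1*5 + 2*2 + 5*1 + 14*1 = 42
  cat(6) = 1*42 + 1*14 + 2*5 + 5*2 + 14*1 + 42*1 = 132
  cat(7) = 1*132 + 1*42 + 2*14 + 5*5 + 14*2 + 42*1 + 132*1 = 429
  cat(8) = 1*429 + 1*132 + 2*42 + 5*14 + 14*5 + 42*2 + 132*1 + 429*1 = 1430
Now cat(9):
  cat(0)*cat(8) = 1*1430 = 1430
  cat(1)*cat(7) = 1*429 = 429
  cat(2)*cat(6) = 2*132 = 264
  cat(3)*cat(5) = 5*42 = 210
  cat(4)*cat(4) = 14*14 = 196
  cat(5)*cat(3) = 42*5 = 210
  cat(6)*cat(2) = 132*2 = 264
  cat(7)*cat(1) = 429*1 = 429
  cat(8)*cat(0) = 1430*1 = 1430
= 1430 + 429 + 264 + 210 + 196 + 210 + 264 + 429 + 1430
= 4862


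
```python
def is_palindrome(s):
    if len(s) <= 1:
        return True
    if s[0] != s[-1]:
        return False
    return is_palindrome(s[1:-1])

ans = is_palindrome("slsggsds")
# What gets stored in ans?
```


is_palindrome("slsggsds")
"slsggsds": s[0]='s' == s[-1]='s' -> is_palindrome("lsggsd")
"lsggsd": s[0]='l' != s[-1]='d' -> False
= False


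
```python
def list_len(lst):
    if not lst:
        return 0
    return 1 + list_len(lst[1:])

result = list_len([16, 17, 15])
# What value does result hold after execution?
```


list_len([16, 17, 15])
= 1 + list_len([17, 15])
= 1 + 1 + list_len([15])
= 1 + 1 + 1 + list_len([])
= 1 + 1 + 1 + 0
= 3


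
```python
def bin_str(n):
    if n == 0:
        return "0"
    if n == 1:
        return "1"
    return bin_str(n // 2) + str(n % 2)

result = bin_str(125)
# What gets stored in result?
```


bin_str(125)
= bin_str(62) + "1"
= bin_str(31) + "0" + "1"
= bin_str(15) + "1" + "0" + "1"
= bin_str(7) + "1" + "1" + "0" + "1"
= bin_str(3) + "1" + "1" + "1" + "0" + "1"
= bin_str(1) + "1" + "1" + "1" + "1" + "0" + "1"
= "1" + "1" + "1" + "1" + "1" + "0" + "1"
= "1111101"


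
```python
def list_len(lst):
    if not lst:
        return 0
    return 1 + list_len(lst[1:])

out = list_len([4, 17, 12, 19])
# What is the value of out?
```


list_len([4, 17, 12, 19])
= 1 + list_len([17, 12, 19])
= 1 + 1 + list_len([12, 19])
= 1 + 1 + 1 + list_len([19])
= 1 + 1 + 1 + 1 + list_len([])
= 1 + 1 + 1 + 1 + 0
= 4


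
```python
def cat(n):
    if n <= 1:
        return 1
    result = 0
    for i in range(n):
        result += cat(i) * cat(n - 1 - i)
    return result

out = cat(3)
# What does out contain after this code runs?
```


cat(3)
= sum of cat(i) * cat(3-1-i) for i in 0..2
First compute sub-values bottom-up:
  cat(0) = 1, cat(1) = 1
  cat(2) = 1*1 + 1*1 = 2
Now cat(3):
  cat(0)*cat(2) = 1*2 = 2
  cat(1)*cat(1) = 1*1 = 1
  cat(2)*cat(0) = 2*1 = 2
= 2 + 1 + 2
= 5


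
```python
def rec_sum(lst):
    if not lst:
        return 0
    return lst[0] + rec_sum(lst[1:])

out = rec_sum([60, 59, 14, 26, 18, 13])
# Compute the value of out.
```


rec_sum([60, 59, 14, 26, 18, 13])
= 60 + rec_sum([59, 14, 26, 18, 13])
= 60 + 59 + rec_sum([14, 26, 18, 13])
= 60 + 59 + 14 + rec_sum([26, 18, 13])
= 60 + 59 + 14 + 26 + rec_sum([18, 13])
= 60 + 59 + 14 + 26 + 18 + rec_sum([13])
= 60 + 59 + 14 + 26 + 18 + 13 + rec_sum([])
= 60 + 59 + 14 + 26 + 18 + 13 + 0
= 190


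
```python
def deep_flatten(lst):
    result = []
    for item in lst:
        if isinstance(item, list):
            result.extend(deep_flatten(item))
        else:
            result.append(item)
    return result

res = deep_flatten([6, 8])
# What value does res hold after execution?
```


deep_flatten([6, 8])
Processing each element:
  6 is not a list -> append 6
  8 is not a list -> append 8
= [6, 8]


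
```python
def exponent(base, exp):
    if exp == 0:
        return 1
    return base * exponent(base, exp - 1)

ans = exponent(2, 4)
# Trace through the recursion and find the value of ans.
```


exponent(2, 4)
= 2 * exponent(2, 3)
= 2 * 2 * exponent(2, 2)
= 2 * 2 * 2 * exponent(2, 1)
= 2 * 2 * 2 * 2 * exponent(2, 0)
= 2 * 2 * 2 * 2 * 1
= 16


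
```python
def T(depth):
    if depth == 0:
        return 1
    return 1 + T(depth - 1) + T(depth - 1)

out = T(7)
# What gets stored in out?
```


T(7)
= 1 + T(6) + T(6)
= 1 + 2 * T(6)
T(k) = 2^(k+1) - 1
T(0) = 1
T(1) = 3
T(2) = 7
T(3) = 15
T(4) = 31
T(7) = 2^8 - 1 = 255


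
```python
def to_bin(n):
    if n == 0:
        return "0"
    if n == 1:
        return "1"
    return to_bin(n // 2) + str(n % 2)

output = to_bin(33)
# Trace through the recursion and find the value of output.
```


to_bin(33)
= to_bin(16) + "1"
= to_bin(8) + "0" + "1"
= to_bin(4) + "0" + "0" + "1"
= to_bin(2) + "0" + "0" + "0" + "1"
= to_bin(1) + "0" + "0" + "0" + "0" + "1"
= "1" + "0" + "0" + "0" + "0" + "1"
= "100001"


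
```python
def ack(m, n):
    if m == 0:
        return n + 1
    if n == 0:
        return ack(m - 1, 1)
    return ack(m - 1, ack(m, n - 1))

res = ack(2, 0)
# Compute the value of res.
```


ack(2, 0)
n == 0: return ack(1, 1)
= ack(1, 1) = 3
= 3


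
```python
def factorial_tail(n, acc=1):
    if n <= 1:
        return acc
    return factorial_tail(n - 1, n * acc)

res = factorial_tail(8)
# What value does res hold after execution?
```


factorial_tail(8, 1)
= factorial_tail(7, 8 * 1) = factorial_tail(7, 8)
= factorial_tail(6, 7 * 8) = factorial_tail(6, 56)
= factorial_tail(5, 6 * 56) = factorial_tail(5, 336)
= factorial_tail(4, 5 * 336) = factorial_tail(4, 1680)
= factorial_tail(3, 4 * 1680) = factorial_tail(3, 6720)
= factorial_tail(2, 3 * 6720) = factorial_tail(2, 20160)
= factorial_tail(1, 2 * 20160) = factorial_tail(1, 40320)
n <= 1, return acc = 40320


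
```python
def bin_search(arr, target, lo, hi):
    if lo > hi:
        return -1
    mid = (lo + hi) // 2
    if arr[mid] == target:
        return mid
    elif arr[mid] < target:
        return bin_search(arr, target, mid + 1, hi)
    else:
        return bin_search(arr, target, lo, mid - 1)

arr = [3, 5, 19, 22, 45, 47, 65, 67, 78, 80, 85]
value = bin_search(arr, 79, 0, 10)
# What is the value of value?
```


bin_search(arr, 79, 0, 10)
lo=0, hi=10, mid=5, arr[mid]=47
47 < 79, search right half
lo=6, hi=10, mid=8, arr[mid]=78
78 < 79, search right half
lo=9, hi=10, mid=9, arr[mid]=80
80 > 79, search left half
lo > hi, target not found, return -1
= -1


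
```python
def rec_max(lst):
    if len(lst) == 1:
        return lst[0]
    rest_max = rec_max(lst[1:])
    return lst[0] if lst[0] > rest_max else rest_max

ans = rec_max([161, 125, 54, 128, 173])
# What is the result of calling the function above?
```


rec_max([161, 125, 54, 128, 173])
= compare 161 with rec_max([125, 54, 128, 173])
= compare 125 with rec_max([54, 128, 173])
= compare 54 with rec_max([128, 173])
= compare 128 with rec_max([173])
Base: rec_max([173]) = 173
compare 128 with 173: max = 173
compare 54 with 173: max = 173
compare 125 with 173: max = 173
compare 161 with 173: max = 173
= 173


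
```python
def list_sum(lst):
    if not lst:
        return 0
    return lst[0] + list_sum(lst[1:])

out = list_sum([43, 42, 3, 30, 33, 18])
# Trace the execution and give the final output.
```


list_sum([43, 42, 3, 30, 33, 18])
= 43 + list_sum([42, 3, 30, 33, 18])
= 43 + 42 + list_sum([3, 30, 33, 18])
= 43 + 42 + 3 + list_sum([30, 33, 18])
= 43 + 42 + 3 + 30 + list_sum([33, 18])
= 43 + 42 + 3 + 30 + 33 + list_sum([18])
= 43 + 42 + 3 + 30 + 33 + 18 + list_sum([])
= 43 + 42 + 3 + 30 + 33 + 18 + 0
= 169


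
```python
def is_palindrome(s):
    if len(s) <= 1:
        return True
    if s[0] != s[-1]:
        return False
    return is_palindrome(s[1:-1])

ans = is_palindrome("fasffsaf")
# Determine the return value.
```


is_palindrome("fasffsaf")
"fasffsaf": s[0]='f' == s[-1]='f' -> is_palindrome("asffsa")
"asffsa": s[0]='a' == s[-1]='a' -> is_palindrome("sffs")
"sffs": s[0]='s' == s[-1]='s' -> is_palindrome("ff")
"ff": s[0]='f' == s[-1]='f' -> is_palindrome("")
"": len <= 1 -> True
= True


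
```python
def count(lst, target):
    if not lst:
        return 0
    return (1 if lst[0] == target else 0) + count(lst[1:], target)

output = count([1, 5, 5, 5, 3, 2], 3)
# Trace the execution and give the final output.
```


count([1, 5, 5, 5, 3, 2], 3)
lst[0]=1 != 3: 0 + count([5, 5, 5, 3, 2], 3)
lst[0]=5 != 3: 0 + count([5, 5, 3, 2], 3)
lst[0]=5 != 3: 0 + count([5, 3, 2], 3)
lst[0]=5 != 3: 0 + count([3, 2], 3)
lst[0]=3 == 3: 1 + count([2], 3)
lst[0]=2 != 3: 0 + count([], 3)
= 1


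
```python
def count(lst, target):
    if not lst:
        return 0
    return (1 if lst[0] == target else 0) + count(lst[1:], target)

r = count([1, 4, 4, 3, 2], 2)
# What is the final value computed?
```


count([1, 4, 4, 3, 2], 2)
lst[0]=1 != 2: 0 + count([4, 4, 3, 2], 2)
lst[0]=4 != 2: 0 + count([4, 3, 2], 2)
lst[0]=4 != 2: 0 + count([3, 2], 2)
lst[0]=3 != 2: 0 + count([2], 2)
lst[0]=2 == 2: 1 + count([], 2)
= 1


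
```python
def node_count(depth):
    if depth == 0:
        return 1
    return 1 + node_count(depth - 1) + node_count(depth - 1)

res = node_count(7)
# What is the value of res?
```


node_count(7)
= 1 + node_count(6) + node_count(6)
= 1 + 2 * node_count(6)
node_count(k) = 2^(k+1) - 1
node_count(0) = 1
node_count(1) = 3
node_count(2) = 7
node_count(3) = 15
node_count(4) = 31
node_count(7) = 2^8 - 1 = 255


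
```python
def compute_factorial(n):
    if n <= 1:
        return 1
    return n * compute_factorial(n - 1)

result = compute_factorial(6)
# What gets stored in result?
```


compute_factorial(6)
= 6 * compute_factorial(5)
= 6 * 5 * compute_factorial(4)
= 6 * 5 * 4 * compute_factorial(3)
= 6 * 5 * 4 * 3 * compute_factorial(2)
= 6 * 5 * 4 * 3 * 2 * compute_factorial(1)
= 6 * 5 * 4 * 3 * 2 * 1
= 720


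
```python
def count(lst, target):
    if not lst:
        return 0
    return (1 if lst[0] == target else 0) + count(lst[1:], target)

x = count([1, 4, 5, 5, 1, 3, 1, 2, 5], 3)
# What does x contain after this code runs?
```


count([1, 4, 5, 5, 1, 3, 1, 2, 5], 3)
lst[0]=1 != 3: 0 + count([4, 5, 5, 1, 3, 1, 2, 5], 3)
lst[0]=4 != 3: 0 + count([5, 5, 1, 3, 1, 2, 5], 3)
lst[0]=5 != 3: 0 + count([5, 1, 3, 1, 2, 5], 3)
lst[0]=5 != 3: 0 + count([1, 3, 1, 2, 5], 3)
lst[0]=1 != 3: 0 + count([3, 1, 2, 5], 3)
lst[0]=3 == 3: 1 + count([1, 2, 5], 3)
lst[0]=1 != 3: 0 + count([2, 5], 3)
lst[0]=2 != 3: 0 + count([5], 3)
lst[0]=5 != 3: 0 + count([], 3)
= 1


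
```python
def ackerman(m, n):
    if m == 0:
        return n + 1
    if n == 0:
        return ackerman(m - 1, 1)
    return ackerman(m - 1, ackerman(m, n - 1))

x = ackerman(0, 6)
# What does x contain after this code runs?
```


ackerman(0, 6)
m == 0: return 6 + 1 = 7
= 7


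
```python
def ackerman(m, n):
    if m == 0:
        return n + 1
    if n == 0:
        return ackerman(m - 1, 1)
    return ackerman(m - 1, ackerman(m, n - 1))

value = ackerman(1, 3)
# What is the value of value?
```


ackerman(1, 3)
= ackerman(0, ackerman(1, 2))
First compute ackerman(1, 2) = 4
= ackerman(0, 4)
= 5


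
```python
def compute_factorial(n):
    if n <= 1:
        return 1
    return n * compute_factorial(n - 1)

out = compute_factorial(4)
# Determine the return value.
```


compute_factorial(4)
= 4 * compute_factorial(3)
= 4 * 3 * compute_factorial(2)
= 4 * 3 * 2 * compute_factorial(1)
= 4 * 3 * 2 * 1
= 24


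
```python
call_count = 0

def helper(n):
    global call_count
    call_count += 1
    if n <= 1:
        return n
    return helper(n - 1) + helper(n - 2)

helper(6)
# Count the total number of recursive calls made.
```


helper(6) calls helper(5) and helper(4); each non-base call branches into two more.
Let C(k) = total number of calls made by helper(k), including the call to helper(k) itself.
Base cases: C(0) = 1, C(1) = 1
Recurrence: C(k) = 1 + C(k-1) + C(k-2)
  C(2) = 1 + C(1) + C(0) = 1 + 1 + 1 = 3
  C(3) = 1 + C(2) + C(1) = 1 + 3 + 1 = 5
  C(4) = 1 + C(3) + C(2) = 1 + 5 + 3 = 9
  C(5) = 1 + C(4) + C(3) = 1 + 9 + 5 = 15
  C(6) = 1 + C(5) + C(4) = 1 + 15 + 9 = 25
Total calls = C(6) = 25


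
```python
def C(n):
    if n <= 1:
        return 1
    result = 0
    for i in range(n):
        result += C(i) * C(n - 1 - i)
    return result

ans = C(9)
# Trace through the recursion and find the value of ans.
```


C(9)
= sum of C(i) * C(9-1-i) for i in 0..8
First compute sub-values bottom-up:
  C(0) = 1, C(1) = 1
  C(2) = 1*1 + 1*1 = 2
  C(3) = 1*2 + 1*1 + 2*1 = 5
  C(4) = 1*5 + 1*2 + 2*1 + 5*1 = 14
  C(5) = 1*14 + 1*5 + 2*2 + 5*1 + 14*1 = 42
  C(6) = 1*42 + 1*14 + 2*5 + 5*2 + 14*1 + 42*1 = 132
  C(7) = 1*132 + 1*42 + 2*14 + 5*5 + 14*2 + 42*1 + 132*1 = 429
  C(8) = 1*429 + 1*132 + 2*42 + 5*14 + 14*5 + 42*2 + 132*1 + 429*1 = 1430
Now C(9):
  C(0)*C(8) = 1*1430 = 1430
  C(1)*C(7) = 1*429 = 429
  C(2)*C(6) = 2*132 = 264
  C(3)*C(5) = 5*42 = 210
  C(4)*C(4) = 14*14 = 196
  C(5)*C(3) = 42*5 = 210
  C(6)*C(2) = 132*2 = 264
  C(7)*C(1) = 429*1 = 429
  C(8)*C(0) = 1430*1 = 1430
= 1430 + 429 + 264 + 210 + 196 + 210 + 264 + 429 + 1430
= 4862


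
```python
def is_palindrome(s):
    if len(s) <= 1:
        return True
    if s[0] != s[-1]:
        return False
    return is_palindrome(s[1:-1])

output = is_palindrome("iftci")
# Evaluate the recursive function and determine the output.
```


is_palindrome("iftci")
"iftci": s[0]='i' == s[-1]='i' -> is_palindrome("ftc")
"ftc": s[0]='f' != s[-1]='c' -> False
= False


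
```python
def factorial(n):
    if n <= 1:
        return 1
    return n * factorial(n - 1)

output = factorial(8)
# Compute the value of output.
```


factorial(8)
= 8 * factorial(7)
= 8 * 7 * factorial(6)
= 8 * 7 * 6 * factorial(5)
= 8 * 7 * 6 * 5 * factorial(4)
= 8 * 7 * 6 * 5 * 4 * factorial(3)
= 8 * 7 * 6 * 5 * 4 * 3 * factorial(2)
= 8 * 7 * 6 * 5 * 4 * 3 * 2 * factorial(1)
= 8 * 7 * 6 * 5 * 4 * 3 * 2 * 1
= 40320


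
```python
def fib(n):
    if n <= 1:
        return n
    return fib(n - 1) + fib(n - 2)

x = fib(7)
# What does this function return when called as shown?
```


fib(7)
= fib(6) + fib(5)
= (fib(5) + fib(4)) + fib(5)
Computing bottom-up: fib(0)=0, fib(1)=1, fib(2)=1, fib(3)=2, fib(4)=3, fib(5)=5, fib(6)=8, fib(7)=13
= 13


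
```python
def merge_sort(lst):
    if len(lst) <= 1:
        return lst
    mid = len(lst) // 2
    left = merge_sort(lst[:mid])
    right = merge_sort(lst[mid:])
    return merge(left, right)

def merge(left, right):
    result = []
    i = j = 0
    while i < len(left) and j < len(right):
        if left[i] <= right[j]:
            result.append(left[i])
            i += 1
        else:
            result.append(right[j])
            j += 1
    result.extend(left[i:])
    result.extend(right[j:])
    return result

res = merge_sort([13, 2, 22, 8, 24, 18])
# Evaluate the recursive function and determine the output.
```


merge_sort([13, 2, 22, 8, 24, 18])
Split into [13, 2, 22] and [8, 24, 18]
Left sorted: [2, 13, 22]
Right sorted: [8, 18, 24]
Merge [2, 13, 22] and [8, 18, 24]
= [2, 8, 13, 18, 22, 24]


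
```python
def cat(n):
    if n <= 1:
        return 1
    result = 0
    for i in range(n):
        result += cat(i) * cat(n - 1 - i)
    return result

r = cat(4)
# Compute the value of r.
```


cat(4)
= sum of cat(i) * cat(4-1-i) for i in 0..3
First compute sub-values bottom-up:
  cat(0) = 1, cat(1) = 1
  cat(2) = 1*1 + 1*1 = 2
  cat(3) = 1*2 + 1*1 + 2*1 = 5
Now cat(4):
  cat(0)*cat(3) = 1*5 = 5
  cat(1)*cat(2) = 1*2 = 2
  cat(2)*cat(1) = 2*1 = 2
  cat(3)*cat(0) = 5*1 = 5
= 5 + 2 + 2 + 5
= 14


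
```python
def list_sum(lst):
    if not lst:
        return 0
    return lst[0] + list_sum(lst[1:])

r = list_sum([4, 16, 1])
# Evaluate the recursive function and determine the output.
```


list_sum([4, 16, 1])
= 4 + list_sum([16, 1])
= 4 + 16 + list_sum([1])
= 4 + 16 + 1 + list_sum([])
= 4 + 16 + 1 + 0
= 21


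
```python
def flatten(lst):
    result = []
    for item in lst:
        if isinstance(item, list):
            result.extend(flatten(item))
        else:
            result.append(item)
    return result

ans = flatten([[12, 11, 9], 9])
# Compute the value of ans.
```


flatten([[12, 11, 9], 9])
Processing each element:
  [12, 11, 9] is a list -> flatten recursively -> [12, 11, 9]
  9 is not a list -> append 9
= [12, 11, 9, 9]


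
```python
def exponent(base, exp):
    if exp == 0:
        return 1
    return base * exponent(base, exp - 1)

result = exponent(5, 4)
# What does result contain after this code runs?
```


exponent(5, 4)
= 5 * exponent(5, 3)
= 5 * 5 * exponent(5, 2)
= 5 * 5 * 5 * exponent(5, 1)
= 5 * 5 * 5 * 5 * exponent(5, 0)
= 5 * 5 * 5 * 5 * 1
= 625


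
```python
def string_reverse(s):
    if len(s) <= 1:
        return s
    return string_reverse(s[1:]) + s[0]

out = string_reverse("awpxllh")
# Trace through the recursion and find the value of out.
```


string_reverse("awpxllh")
= string_reverse("wpxllh") + "a"
= string_reverse("pxllh") + "w" + "a"
= string_reverse("xllh") + "p" + "w" + "a"
= string_reverse("llh") + "x" + "p" + "w" + "a"
= string_reverse("lh") + "l" + "x" + "p" + "w" + "a"
= string_reverse("h") + "l" + "l" + "x" + "p" + "w" + "a"
= "h" + "l" + "l" + "x" + "p" + "w" + "a"
= "hllxpwa"


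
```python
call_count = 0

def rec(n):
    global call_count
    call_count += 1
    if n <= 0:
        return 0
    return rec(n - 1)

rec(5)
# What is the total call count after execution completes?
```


rec(5) calls rec(4) calls ... calls rec(0)
Total calls: 5 + 1 (for base case) = 6


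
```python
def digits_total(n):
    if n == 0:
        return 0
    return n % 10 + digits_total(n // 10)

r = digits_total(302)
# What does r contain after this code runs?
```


digits_total(302)
= 2 + digits_total(30)
= 2 + 0 + digits_total(3)
= 2 + 0 + 3 + digits_total(0)
= 2 + 0 + 3 + 0
= 5


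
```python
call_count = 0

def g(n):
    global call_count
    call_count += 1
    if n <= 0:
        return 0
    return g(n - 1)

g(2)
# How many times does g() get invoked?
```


g(2) calls g(1) calls ... calls g(0)
Total calls: 2 + 1 (for base case) = 3


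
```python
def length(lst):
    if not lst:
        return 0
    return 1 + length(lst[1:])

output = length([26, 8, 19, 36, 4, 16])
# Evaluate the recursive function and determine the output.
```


length([26, 8, 19, 36, 4, 16])
= 1 + length([8, 19, 36, 4, 16])
= 1 + 1 + length([19, 36, 4, 16])
= 1 + 1 + 1 + length([36, 4, 16])
= 1 + 1 + 1 + 1 + length([4, 16])
= 1 + 1 + 1 + 1 + 1 + length([16])
= 1 + 1 + 1 + 1 + 1 + 1 + length([])
= 1 + 1 + 1 + 1 + 1 + 1 + 0
= 6


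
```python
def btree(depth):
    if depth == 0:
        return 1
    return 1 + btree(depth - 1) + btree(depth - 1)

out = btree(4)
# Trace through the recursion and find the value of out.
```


btree(4)
= 1 + btree(3) + btree(3)
= 1 + 2 * btree(3)
btree(k) = 2^(k+1) - 1
btree(0) = 1
btree(1) = 3
btree(2) = 7
btree(3) = 15
btree(4) = 31
btree(4) = 2^5 - 1 = 31


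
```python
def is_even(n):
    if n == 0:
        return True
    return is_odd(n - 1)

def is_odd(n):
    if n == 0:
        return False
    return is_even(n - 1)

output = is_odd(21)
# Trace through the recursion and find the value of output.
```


is_odd(21)
= is_even(20)
= is_odd(19)
= is_even(18)
= is_odd(17)
= is_even(16)
= is_odd(15)
= is_even(14)
= is_odd(13)
= is_even(12)
= is_odd(11)
= is_even(10)
= is_odd(9)
= is_even(8)
= is_odd(7)
= is_even(6)
= is_odd(5)
= is_even(4)
= is_odd(3)
= is_even(2)
= is_odd(1)
= is_even(0)
n == 0: return True
= True


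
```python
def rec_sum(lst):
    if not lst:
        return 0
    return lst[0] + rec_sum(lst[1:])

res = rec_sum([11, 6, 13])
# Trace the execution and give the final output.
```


rec_sum([11, 6, 13])
= 11 + rec_sum([6, 13])
= 11 + 6 + rec_sum([13])
= 11 + 6 + 13 + rec_sum([])
= 11 + 6 + 13 + 0
= 30


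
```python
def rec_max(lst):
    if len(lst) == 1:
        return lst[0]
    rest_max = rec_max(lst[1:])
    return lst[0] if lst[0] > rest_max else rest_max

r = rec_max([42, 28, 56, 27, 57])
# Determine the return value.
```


rec_max([42, 28, 56, 27, 57])
= compare 42 with rec_max([28, 56, 27, 57])
= compare 28 with rec_max([56, 27, 57])
= compare 56 with rec_max([27, 57])
= compare 27 with rec_max([57])
Base: rec_max([57]) = 57
compare 27 with 57: max = 57
compare 56 with 57: max = 57
compare 28 with 57: max = 57
compare 42 with 57: max = 57
= 57


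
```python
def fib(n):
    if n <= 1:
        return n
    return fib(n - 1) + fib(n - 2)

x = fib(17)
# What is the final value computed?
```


fib(17)
= fib(16) + fib(15)
= (fib(15) + fib(14)) + fib(15)
Computing bottom-up: fib(0)=0, fib(1)=1, fib(2)=1, fib(3)=2, fib(4)=3, fib(5)=5, fib(6)=8, fib(7)=13, fib(8)=21, fib(9)=34, fib(10)=55, fib(11)=89, fib(12)=144, fib(13)=233, fib(14)=377, fib(15)=610, fib(16)=987, fib(17)=1597
= 1597


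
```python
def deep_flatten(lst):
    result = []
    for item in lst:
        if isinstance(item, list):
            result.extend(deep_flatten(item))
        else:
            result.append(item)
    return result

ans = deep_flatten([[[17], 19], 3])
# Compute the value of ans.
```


deep_flatten([[[17], 19], 3])
Processing each element:
  [[17], 19] is a list -> deep_flatten recursively -> [17, 19]
  3 is not a list -> append 3
= [17, 19, 3]


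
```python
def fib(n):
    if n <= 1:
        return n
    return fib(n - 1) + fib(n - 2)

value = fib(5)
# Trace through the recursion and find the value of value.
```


fib(5)
= fib(4) + fib(3)
= (fib(3) + fib(2)) + fib(3)
Computing bottom-up: fib(0)=0, fib(1)=1, fib(2)=1, fib(3)=2, fib(4)=3, fib(5)=5
= 5


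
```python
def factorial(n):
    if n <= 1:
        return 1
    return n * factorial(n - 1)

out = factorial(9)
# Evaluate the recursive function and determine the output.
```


factorial(9)
= 9 * factorial(8)
= 9 * 8 * factorial(7)
= 9 * 8 * 7 * factorial(6)
= 9 * 8 * 7 * 6 * factorial(5)
= 9 * 8 * 7 * 6 * 5 * factorial(4)
= 9 * 8 * 7 * 6 * 5 * 4 * factorial(3)
= 9 * 8 * 7 * 6 * 5 * 4 * 3 * factorial(2)
= 9 * 8 * 7 * 6 * 5 * 4 * 3 * 2 * factorial(1)
= 9 * 8 * 7 * 6 * 5 * 4 * 3 * 2 * 1
= 362880


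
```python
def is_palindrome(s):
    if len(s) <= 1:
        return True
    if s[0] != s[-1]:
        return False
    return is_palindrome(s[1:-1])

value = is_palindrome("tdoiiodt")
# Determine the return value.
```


is_palindrome("tdoiiodt")
"tdoiiodt": s[0]='t' == s[-1]='t' -> is_palindrome("doiiod")
"doiiod": s[0]='d' == s[-1]='d' -> is_palindrome("oiio")
"oiio": s[0]='o' == s[-1]='o' -> is_palindrome("ii")
"ii": s[0]='i' == s[-1]='i' -> is_palindrome("")
"": len <= 1 -> True
= True


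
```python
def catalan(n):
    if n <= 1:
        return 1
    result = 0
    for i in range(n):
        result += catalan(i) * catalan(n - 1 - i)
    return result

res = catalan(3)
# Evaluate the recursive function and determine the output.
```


catalan(3)
= sum of catalan(i) * catalan(3-1-i) for i in 0..2
First compute sub-values bottom-up:
  catalan(0) = 1, catalan(1) = 1
  catalan(2) = 1*1 + 1*1 = 2
Now catalan(3):
  catalan(0)*catalan(2) = 1*2 = 2
  catalan(1)*catalan(1) = 1*1 = 1
  catalan(2)*catalan(0) = 2*1 = 2
= 2 + 1 + 2
= 5


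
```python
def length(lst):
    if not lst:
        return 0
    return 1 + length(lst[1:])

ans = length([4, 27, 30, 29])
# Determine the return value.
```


length([4, 27, 30, 29])
= 1 + length([27, 30, 29])
= 1 + 1 + length([30, 29])
= 1 + 1 + 1 + length([29])
= 1 + 1 + 1 + 1 + length([])
= 1 + 1 + 1 + 1 + 0
= 4


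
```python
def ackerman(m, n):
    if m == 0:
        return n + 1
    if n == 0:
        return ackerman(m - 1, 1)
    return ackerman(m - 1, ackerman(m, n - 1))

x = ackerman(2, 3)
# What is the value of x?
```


ackerman(2, 3)
= ackerman(1, ackerman(2, 2))
First compute ackerman(2, 2) = 7
= ackerman(1, 7)
= 9


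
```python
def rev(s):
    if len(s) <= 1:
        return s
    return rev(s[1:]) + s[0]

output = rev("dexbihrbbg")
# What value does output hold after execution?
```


rev("dexbihrbbg")
= rev("exbihrbbg") + "d"
= rev("xbihrbbg") + "e" + "d"
= rev("bihrbbg") + "x" + "e" + "d"
= rev("ihrbbg") + "b" + "x" + "e" + "d"
= rev("hrbbg") + "i" + "b" + "x" + "e" + "d"
= rev("rbbg") + "h" + "i" + "b" + "x" + "e" + "d"
= rev("bbg") + "r" + "h" + "i" + "b" + "x" + "e" + "d"
= rev("bg") + "b" + "r" + "h" + "i" + "b" + "x" + "e" + "d"
= rev("g") + "b" + "b" + "r" + "h" + "i" + "b" + "x" + "e" + "d"
= "g" + "b" + "b" + "r" + "h" + "i" + "b" + "x" + "e" + "d"
= "gbbrhibxed"


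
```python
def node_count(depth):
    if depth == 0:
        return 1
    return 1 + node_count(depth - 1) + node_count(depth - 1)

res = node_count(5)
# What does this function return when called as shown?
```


node_count(5)
= 1 + node_count(4) + node_count(4)
= 1 + 2 * node_count(4)
node_count(k) = 2^(k+1) - 1
node_count(0) = 1
node_count(1) = 3
node_count(2) = 7
node_count(3) = 15
node_count(4) = 31
node_count(5) = 2^6 - 1 = 63


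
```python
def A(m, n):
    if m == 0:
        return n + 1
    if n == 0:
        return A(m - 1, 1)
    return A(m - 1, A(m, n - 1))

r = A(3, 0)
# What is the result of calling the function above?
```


A(3, 0)
n == 0: return A(2, 1)
= A(2, 1) = 5
= 5


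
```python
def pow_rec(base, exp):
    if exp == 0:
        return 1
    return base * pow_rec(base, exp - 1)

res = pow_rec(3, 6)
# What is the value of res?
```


pow_rec(3, 6)
= 3 * pow_rec(3, 5)
= 3 * 3 * pow_rec(3, 4)
= 3 * 3 * 3 * pow_rec(3, 3)
= 3 * 3 * 3 * 3 * pow_rec(3, 2)
= 3 * 3 * 3 * 3 * 3 * pow_rec(3, 1)
= 3 * 3 * 3 * 3 * 3 * 3 * pow_rec(3, 0)
= 3 * 3 * 3 * 3 * 3 * 3 * 1
= 729


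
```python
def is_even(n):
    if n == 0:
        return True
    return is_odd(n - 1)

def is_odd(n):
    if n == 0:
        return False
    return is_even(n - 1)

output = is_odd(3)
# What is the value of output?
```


is_odd(3)
= is_even(2)
= is_odd(1)
= is_even(0)
n == 0: return True
= True


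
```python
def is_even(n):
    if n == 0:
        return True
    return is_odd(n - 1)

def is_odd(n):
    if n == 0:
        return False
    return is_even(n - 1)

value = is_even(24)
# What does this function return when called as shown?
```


is_even(24)
= is_odd(23)
= is_even(22)
= is_odd(21)
= is_even(20)
= is_odd(19)
= is_even(18)
= is_odd(17)
= is_even(16)
= is_odd(15)
= is_even(14)
= is_odd(13)
= is_even(12)
= is_odd(11)
= is_even(10)
= is_odd(9)
= is_even(8)
= is_odd(7)
= is_even(6)
= is_odd(5)
= is_even(4)
= is_odd(3)
= is_even(2)
= is_odd(1)
= is_even(0)
n == 0: return True
= True


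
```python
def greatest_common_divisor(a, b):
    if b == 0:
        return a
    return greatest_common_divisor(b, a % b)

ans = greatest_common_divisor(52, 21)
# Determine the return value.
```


greatest_common_divisor(52, 21)
= greatest_common_divisor(21, 52 % 21) = greatest_common_divisor(21, 10)
= greatest_common_divisor(10, 21 % 10) = greatest_common_divisor(10, 1)
= greatest_common_divisor(1, 10 % 1) = greatest_common_divisor(1, 0)
b == 0, return a = 1


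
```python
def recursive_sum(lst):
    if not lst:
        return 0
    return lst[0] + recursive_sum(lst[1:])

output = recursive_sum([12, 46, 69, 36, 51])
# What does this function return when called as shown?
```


recursive_sum([12, 46, 69, 36, 51])
= 12 + recursive_sum([46, 69, 36, 51])
= 12 + 46 + recursive_sum([69, 36, 51])
= 12 + 46 + 69 + recursive_sum([36, 51])
= 12 + 46 + 69 + 36 + recursive_sum([51])
= 12 + 46 + 69 + 36 + 51 + recursive_sum([])
= 12 + 46 + 69 + 36 + 51 + 0
= 214


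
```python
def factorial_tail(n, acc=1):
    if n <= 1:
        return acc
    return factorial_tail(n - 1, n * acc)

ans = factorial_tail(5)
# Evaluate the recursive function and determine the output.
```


factorial_tail(5, 1)
= factorial_tail(4, 5 * 1) = factorial_tail(4, 5)
= factorial_tail(3, 4 * 5) = factorial_tail(3, 20)
= factorial_tail(2, 3 * 20) = factorial_tail(2, 60)
= factorial_tail(1, 2 * 60) = factorial_tail(1, 120)
n <= 1, return acc = 120


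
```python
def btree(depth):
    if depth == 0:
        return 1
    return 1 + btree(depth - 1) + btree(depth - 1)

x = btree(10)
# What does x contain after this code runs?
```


btree(10)
= 1 + btree(9) + btree(9)
= 1 + 2 * btree(9)
btree(k) = 2^(k+1) - 1
btree(0) = 1
btree(1) = 3
btree(2) = 7
btree(3) = 15
btree(4) = 31
btree(10) = 2^11 - 1 = 2047


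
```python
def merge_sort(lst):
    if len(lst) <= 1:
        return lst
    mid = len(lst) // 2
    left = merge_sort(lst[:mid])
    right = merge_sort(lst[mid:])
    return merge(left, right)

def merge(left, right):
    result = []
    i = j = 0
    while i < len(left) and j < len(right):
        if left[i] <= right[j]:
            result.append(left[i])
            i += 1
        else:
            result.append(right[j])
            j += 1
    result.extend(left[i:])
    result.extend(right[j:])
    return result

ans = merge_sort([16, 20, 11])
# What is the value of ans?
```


merge_sort([16, 20, 11])
Split into [16] and [20, 11]
Left sorted: [16]
Right sorted: [11, 20]
Merge [16] and [11, 20]
= [11, 16, 20]


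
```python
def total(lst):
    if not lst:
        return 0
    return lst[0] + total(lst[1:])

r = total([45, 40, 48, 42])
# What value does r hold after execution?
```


total([45, 40, 48, 42])
= 45 + total([40, 48, 42])
= 45 + 40 + total([48, 42])
= 45 + 40 + 48 + total([42])
= 45 + 40 + 48 + 42 + total([])
= 45 + 40 + 48 + 42 + 0
= 175


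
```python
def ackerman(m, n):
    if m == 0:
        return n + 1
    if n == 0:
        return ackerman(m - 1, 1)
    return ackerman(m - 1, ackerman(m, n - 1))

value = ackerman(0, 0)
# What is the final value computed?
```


ackerman(0, 0)
m == 0: return 0 + 1 = 1
= 1


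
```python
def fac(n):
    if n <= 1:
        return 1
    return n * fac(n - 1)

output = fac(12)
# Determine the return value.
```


fac(12)
= 12 * fac(11)
= 12 * 11 * fac(10)
= 12 * 11 * 10 * fac(9)
= 12 * 11 * 10 * 9 * fac(8)
= 12 * 11 * 10 * 9 * 8 * fac(7)
= 12 * 11 * 10 * 9 * 8 * 7 * fac(6)
= 12 * 11 * 10 * 9 * 8 * 7 * 6 * fac(5)
= 12 * 11 * 10 * 9 * 8 * 7 * 6 * 5 * fac(4)
= 12 * 11 * 10 * 9 * 8 * 7 * 6 * 5 * 4 * fac(3)
= 12 * 11 * 10 * 9 * 8 * 7 * 6 * 5 * 4 * 3 * fac(2)
= 12 * 11 * 10 * 9 * 8 * 7 * 6 * 5 * 4 * 3 * 2 * fac(1)
= 12 * 11 * 10 * 9 * 8 * 7 * 6 * 5 * 4 * 3 * 2 * 1
= 479001600


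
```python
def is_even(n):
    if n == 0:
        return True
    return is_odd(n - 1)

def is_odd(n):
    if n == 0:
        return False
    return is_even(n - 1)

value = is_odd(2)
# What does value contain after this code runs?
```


is_odd(2)
= is_even(1)
= is_odd(0)
n == 0: return False
= False


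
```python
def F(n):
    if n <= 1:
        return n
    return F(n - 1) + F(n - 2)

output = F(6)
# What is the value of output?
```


F(6)
= F(5) + F(4)
= (F(4) + F(3)) + F(4)
Computing bottom-up: F(0)=0, F(1)=1, F(2)=1, F(3)=2, F(4)=3, F(5)=5, F(6)=8
= 8


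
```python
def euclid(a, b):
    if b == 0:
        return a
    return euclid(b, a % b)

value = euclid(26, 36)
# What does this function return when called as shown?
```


euclid(26, 36)
= euclid(36, 26 % 36) = euclid(36, 26)
= euclid(26, 36 % 26) = euclid(26, 10)
= euclid(10, 26 % 10) = euclid(10, 6)
= euclid(6, 10 % 6) = euclid(6, 4)
= euclid(4, 6 % 4) = euclid(4, 2)
= euclid(2, 4 % 2) = euclid(2, 0)
b == 0, return a = 2
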